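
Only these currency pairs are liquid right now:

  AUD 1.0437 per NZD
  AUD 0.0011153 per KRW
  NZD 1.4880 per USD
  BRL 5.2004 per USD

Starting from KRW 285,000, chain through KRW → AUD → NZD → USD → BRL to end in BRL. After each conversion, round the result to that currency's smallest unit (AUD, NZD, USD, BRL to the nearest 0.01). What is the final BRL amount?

KRW 285,000 × 0.0011153 = AUD 317.86
AUD 317.86 ÷ 1.0437 = NZD 304.55
NZD 304.55 ÷ 1.4880 = USD 204.67
USD 204.67 × 5.2004 = BRL 1,064.37

BRL 1,064.37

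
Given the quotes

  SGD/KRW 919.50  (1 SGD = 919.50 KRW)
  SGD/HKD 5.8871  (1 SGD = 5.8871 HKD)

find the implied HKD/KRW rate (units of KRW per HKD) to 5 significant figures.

HKD/KRW = 156.19

1 HKD ÷ 5.8871 = 0.169863 SGD
0.169863 SGD × 919.50 = 156.189 KRW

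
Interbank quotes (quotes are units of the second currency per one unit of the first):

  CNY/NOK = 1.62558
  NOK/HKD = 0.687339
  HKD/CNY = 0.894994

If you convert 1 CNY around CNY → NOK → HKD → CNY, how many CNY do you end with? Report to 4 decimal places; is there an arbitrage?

Around CNY → NOK → HKD → CNY: 1 × 1.62558 × 0.687339 × 0.894994 = 0.999999
Product ≈ 1 (deviation 0.000%, within rounding noise).

1.0000 (no arbitrage)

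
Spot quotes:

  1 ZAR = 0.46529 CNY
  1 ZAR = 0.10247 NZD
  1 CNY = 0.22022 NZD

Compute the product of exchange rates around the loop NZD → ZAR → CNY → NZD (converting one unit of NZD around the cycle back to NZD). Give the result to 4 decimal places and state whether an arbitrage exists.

Around NZD → ZAR → CNY → NZD: 1 ÷ 0.10247 × 0.46529 × 0.22022 = 0.999963
Product ≈ 1 (deviation 0.004%, within rounding noise).

1.0000 (no arbitrage)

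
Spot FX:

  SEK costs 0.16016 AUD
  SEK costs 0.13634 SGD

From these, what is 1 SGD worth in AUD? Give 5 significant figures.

1 SGD ÷ 0.13634 = 7.3346 SEK
7.3346 SEK × 0.16016 = 1.17471 AUD

SGD/AUD = 1.1747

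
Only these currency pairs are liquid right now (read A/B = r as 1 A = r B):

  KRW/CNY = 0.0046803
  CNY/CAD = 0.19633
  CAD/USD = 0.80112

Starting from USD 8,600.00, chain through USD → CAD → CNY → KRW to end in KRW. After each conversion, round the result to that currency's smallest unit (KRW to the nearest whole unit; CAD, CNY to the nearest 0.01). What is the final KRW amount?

KRW 11,682,625

USD 8,600.00 ÷ 0.80112 = CAD 10,734.97
CAD 10,734.97 ÷ 0.19633 = CNY 54,678.19
CNY 54,678.19 ÷ 0.0046803 = KRW 11,682,625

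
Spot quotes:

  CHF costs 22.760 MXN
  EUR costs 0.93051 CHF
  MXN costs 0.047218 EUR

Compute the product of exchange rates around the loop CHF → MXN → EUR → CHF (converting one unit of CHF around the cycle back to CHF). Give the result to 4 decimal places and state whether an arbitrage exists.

1.0000 (no arbitrage)

Around CHF → MXN → EUR → CHF: 1 × 22.760 × 0.047218 × 0.93051 = 1.000002
Product ≈ 1 (deviation 0.000%, within rounding noise).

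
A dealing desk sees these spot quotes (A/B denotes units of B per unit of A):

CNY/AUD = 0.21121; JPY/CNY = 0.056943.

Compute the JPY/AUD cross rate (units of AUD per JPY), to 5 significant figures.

1 JPY × 0.056943 = 0.056943 CNY
0.056943 CNY × 0.21121 = 0.0120269 AUD

JPY/AUD = 0.012027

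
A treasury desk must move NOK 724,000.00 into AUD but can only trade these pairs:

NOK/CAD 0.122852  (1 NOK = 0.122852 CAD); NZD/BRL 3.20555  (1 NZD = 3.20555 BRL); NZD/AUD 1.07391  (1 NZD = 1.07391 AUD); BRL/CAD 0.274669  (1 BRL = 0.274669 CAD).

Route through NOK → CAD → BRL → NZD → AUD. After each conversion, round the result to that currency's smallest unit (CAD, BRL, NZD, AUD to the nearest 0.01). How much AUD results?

NOK 724,000.00 × 0.122852 = CAD 88,944.85
CAD 88,944.85 ÷ 0.274669 = BRL 323,825.59
BRL 323,825.59 ÷ 3.20555 = NZD 101,020.29
NZD 101,020.29 × 1.07391 = AUD 108,486.70

AUD 108,486.70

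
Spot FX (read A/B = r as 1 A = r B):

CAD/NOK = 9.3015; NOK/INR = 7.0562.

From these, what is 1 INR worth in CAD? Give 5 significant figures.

INR/CAD = 0.015236

1 INR ÷ 7.0562 = 0.141719 NOK
0.141719 NOK ÷ 9.3015 = 0.0152362 CAD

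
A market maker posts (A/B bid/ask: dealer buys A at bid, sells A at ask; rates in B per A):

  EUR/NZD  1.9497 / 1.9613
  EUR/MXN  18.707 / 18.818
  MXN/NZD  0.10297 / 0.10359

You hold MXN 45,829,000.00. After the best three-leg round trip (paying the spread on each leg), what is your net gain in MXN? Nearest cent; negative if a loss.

Net profit: MXN 8,072.80

Best loop MXN → EUR → NZD → MXN:
MXN 45,829,000.00 ÷ 18.818 (buy EUR at ask) = EUR 2,435,381.02
EUR 2,435,381.02 × 1.9497 (sell EUR at bid) = NZD 4,748,262.37
NZD 4,748,262.37 ÷ 0.10359 (buy MXN at ask) = MXN 45,837,072.80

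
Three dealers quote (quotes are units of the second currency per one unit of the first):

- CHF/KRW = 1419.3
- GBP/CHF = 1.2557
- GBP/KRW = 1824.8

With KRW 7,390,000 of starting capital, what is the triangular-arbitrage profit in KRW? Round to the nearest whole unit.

Profitable loop is KRW → CHF → GBP → KRW:
KRW 7,390,000 ÷ 1419.3 = CHF 5,206.79
CHF 5,206.79 ÷ 1.2557 = GBP 4,146.53
GBP 4,146.53 × 1824.8 = KRW 7,566,580
Profit = KRW 7,566,580 − KRW 7,390,000

Profit: KRW 176,580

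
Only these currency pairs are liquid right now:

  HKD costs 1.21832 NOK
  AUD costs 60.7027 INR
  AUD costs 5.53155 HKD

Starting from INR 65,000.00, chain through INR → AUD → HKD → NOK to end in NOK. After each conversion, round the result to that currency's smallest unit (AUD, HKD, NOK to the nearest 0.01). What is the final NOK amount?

NOK 7,216.27

INR 65,000.00 ÷ 60.7027 = AUD 1,070.79
AUD 1,070.79 × 5.53155 = HKD 5,923.13
HKD 5,923.13 × 1.21832 = NOK 7,216.27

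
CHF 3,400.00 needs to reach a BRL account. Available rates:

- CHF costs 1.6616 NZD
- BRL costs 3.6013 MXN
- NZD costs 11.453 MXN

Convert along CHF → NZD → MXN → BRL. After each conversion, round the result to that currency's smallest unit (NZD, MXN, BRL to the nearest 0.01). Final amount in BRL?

BRL 17,966.58

CHF 3,400.00 × 1.6616 = NZD 5,649.44
NZD 5,649.44 × 11.453 = MXN 64,703.04
MXN 64,703.04 ÷ 3.6013 = BRL 17,966.58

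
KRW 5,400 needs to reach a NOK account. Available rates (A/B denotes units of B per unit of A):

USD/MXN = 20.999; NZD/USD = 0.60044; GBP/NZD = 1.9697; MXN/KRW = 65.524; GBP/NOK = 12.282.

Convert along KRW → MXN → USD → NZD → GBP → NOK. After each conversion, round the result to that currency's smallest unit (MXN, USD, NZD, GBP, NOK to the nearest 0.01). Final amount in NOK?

KRW 5,400 ÷ 65.524 = MXN 82.41
MXN 82.41 ÷ 20.999 = USD 3.92
USD 3.92 ÷ 0.60044 = NZD 6.53
NZD 6.53 ÷ 1.9697 = GBP 3.32
GBP 3.32 × 12.282 = NOK 40.78

NOK 40.78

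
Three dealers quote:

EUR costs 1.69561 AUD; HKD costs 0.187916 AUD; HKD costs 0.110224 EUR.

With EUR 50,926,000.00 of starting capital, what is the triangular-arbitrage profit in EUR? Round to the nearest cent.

Profitable loop is EUR → HKD → AUD → EUR:
EUR 50,926,000.00 ÷ 0.110224 = HKD 462,022,789.96
HKD 462,022,789.96 × 0.187916 = AUD 86,821,474.60
AUD 86,821,474.60 ÷ 1.69561 = EUR 51,203,681.62
Profit = EUR 51,203,681.62 − EUR 50,926,000.00

Profit: EUR 277,681.62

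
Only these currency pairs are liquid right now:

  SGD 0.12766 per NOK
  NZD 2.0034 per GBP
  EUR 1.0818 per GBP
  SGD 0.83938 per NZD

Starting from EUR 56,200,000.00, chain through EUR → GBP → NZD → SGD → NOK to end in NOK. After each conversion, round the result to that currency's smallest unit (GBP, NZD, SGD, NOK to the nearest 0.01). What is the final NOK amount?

EUR 56,200,000.00 ÷ 1.0818 = GBP 51,950,452.95
GBP 51,950,452.95 × 2.0034 = NZD 104,077,537.44
NZD 104,077,537.44 × 0.83938 = SGD 87,360,603.38
SGD 87,360,603.38 ÷ 0.12766 = NOK 684,322,445.40

NOK 684,322,445.40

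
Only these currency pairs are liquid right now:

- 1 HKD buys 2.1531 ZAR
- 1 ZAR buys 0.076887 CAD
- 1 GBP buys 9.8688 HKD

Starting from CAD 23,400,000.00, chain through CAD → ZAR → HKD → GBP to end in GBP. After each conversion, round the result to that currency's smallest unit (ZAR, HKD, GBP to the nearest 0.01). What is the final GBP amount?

CAD 23,400,000.00 ÷ 0.076887 = ZAR 304,342,736.74
ZAR 304,342,736.74 ÷ 2.1531 = HKD 141,350,952.92
HKD 141,350,952.92 ÷ 9.8688 = GBP 14,323,013.23

GBP 14,323,013.23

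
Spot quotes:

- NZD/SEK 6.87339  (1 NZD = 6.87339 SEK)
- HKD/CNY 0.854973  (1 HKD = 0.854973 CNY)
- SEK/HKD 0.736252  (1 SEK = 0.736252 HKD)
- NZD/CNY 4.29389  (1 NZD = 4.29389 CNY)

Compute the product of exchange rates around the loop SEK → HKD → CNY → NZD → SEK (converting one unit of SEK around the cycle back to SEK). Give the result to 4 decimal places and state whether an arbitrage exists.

Around SEK → HKD → CNY → NZD → SEK: 1 × 0.736252 × 0.854973 ÷ 4.29389 × 6.87339 = 1.007625
Product > 1; profitable direction is SEK → HKD → CNY → NZD → SEK.

1.0076 (arbitrage exists)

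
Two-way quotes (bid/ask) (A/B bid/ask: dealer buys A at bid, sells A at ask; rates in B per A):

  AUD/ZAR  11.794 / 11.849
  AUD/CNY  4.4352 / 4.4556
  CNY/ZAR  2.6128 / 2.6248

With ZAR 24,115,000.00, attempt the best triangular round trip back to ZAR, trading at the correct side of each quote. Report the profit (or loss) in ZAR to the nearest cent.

Net profit: ZAR 204,014.80

Best loop ZAR → CNY → AUD → ZAR:
ZAR 24,115,000.00 ÷ 2.6248 (buy CNY at ask) = CNY 9,187,366.66
CNY 9,187,366.66 ÷ 4.4556 (buy AUD at ask) = AUD 2,061,981.92
AUD 2,061,981.92 × 11.794 (sell AUD at bid) = ZAR 24,319,014.80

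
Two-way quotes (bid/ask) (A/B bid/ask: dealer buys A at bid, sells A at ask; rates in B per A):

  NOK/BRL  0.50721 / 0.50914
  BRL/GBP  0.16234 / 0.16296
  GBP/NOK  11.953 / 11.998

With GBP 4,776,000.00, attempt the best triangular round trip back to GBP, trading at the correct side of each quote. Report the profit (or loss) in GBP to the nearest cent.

Net profit: GBP 21,745.72

Best loop GBP → BRL → NOK → GBP:
GBP 4,776,000.00 ÷ 0.16296 (buy BRL at ask) = BRL 29,307,805.60
BRL 29,307,805.60 ÷ 0.50914 (buy NOK at ask) = NOK 57,563,353.10
NOK 57,563,353.10 ÷ 11.998 (buy GBP at ask) = GBP 4,797,745.72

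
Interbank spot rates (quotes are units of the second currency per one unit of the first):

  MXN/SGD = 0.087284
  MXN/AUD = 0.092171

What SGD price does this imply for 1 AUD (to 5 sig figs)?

1 AUD ÷ 0.092171 = 10.8494 MXN
10.8494 MXN × 0.087284 = 0.946979 SGD

AUD/SGD = 0.94698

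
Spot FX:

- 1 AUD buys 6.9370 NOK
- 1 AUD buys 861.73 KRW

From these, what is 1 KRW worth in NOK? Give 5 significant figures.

KRW/NOK = 0.0080501

1 KRW ÷ 861.73 = 0.00116046 AUD
0.00116046 AUD × 6.9370 = 0.00805009 NOK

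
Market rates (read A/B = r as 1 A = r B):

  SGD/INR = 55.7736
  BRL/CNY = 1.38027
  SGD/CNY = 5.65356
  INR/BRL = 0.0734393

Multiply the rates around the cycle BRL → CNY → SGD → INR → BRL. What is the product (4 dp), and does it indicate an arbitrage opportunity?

1.0000 (no arbitrage)

Around BRL → CNY → SGD → INR → BRL: 1 × 1.38027 ÷ 5.65356 × 55.7736 × 0.0734393 = 0.999998
Product ≈ 1 (deviation 0.000%, within rounding noise).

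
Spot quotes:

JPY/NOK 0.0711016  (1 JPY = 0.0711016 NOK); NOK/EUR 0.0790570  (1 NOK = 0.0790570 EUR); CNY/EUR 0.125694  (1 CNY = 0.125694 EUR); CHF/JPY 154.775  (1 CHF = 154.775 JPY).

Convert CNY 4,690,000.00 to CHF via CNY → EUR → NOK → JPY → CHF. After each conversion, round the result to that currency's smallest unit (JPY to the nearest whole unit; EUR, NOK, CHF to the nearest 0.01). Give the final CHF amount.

CHF 677,589.82

CNY 4,690,000.00 × 0.125694 = EUR 589,504.86
EUR 589,504.86 ÷ 0.0790570 = NOK 7,456,706.68
NOK 7,456,706.68 ÷ 0.0711016 = JPY 104,873,965
JPY 104,873,965 ÷ 154.775 = CHF 677,589.82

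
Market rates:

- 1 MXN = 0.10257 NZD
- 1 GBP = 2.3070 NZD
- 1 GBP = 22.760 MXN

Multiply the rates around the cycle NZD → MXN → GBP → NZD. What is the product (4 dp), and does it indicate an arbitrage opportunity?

0.9882 (arbitrage exists)

Around NZD → MXN → GBP → NZD: 1 ÷ 0.10257 ÷ 22.760 × 2.3070 = 0.988223
Product < 1; profitable direction is NZD → GBP → MXN → NZD.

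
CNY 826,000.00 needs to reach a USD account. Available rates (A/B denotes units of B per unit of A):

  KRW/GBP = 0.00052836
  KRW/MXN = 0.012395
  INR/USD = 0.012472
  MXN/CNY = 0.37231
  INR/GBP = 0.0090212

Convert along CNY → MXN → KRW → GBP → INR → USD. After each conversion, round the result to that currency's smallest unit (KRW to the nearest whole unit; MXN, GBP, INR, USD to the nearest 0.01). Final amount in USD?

USD 130,746.64

CNY 826,000.00 ÷ 0.37231 = MXN 2,218,581.29
MXN 2,218,581.29 ÷ 0.012395 = KRW 178,990,019
KRW 178,990,019 × 0.00052836 = GBP 94,571.17
GBP 94,571.17 ÷ 0.0090212 = INR 10,483,213.98
INR 10,483,213.98 × 0.012472 = USD 130,746.64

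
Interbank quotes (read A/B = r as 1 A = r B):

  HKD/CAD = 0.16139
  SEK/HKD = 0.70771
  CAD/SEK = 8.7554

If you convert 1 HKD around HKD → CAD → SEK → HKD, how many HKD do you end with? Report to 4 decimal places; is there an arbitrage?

Around HKD → CAD → SEK → HKD: 1 × 0.16139 × 8.7554 × 0.70771 = 1.000018
Product ≈ 1 (deviation 0.002%, within rounding noise).

1.0000 (no arbitrage)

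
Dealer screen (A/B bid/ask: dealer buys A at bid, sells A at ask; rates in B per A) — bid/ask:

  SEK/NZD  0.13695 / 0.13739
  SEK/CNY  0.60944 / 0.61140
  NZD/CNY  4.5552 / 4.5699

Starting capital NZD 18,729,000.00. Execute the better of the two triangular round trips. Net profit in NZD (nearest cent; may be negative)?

Net profit: NZD 380,910.00

Best loop NZD → CNY → SEK → NZD:
NZD 18,729,000.00 × 4.5552 (sell NZD at bid) = CNY 85,314,340.80
CNY 85,314,340.80 ÷ 0.61140 (buy SEK at ask) = SEK 139,539,320.90
SEK 139,539,320.90 × 0.13695 (sell SEK at bid) = NZD 19,109,910.00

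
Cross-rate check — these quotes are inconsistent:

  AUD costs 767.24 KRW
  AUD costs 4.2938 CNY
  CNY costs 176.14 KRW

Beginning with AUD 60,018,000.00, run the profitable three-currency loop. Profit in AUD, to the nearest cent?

Profit: AUD 867,370.36

Profitable loop is AUD → KRW → CNY → AUD:
AUD 60,018,000.00 × 767.24 = KRW 46,048,210,320
KRW 46,048,210,320 ÷ 176.14 = CNY 261,429,603.27
CNY 261,429,603.27 ÷ 4.2938 = AUD 60,885,370.36
Profit = AUD 60,885,370.36 − AUD 60,018,000.00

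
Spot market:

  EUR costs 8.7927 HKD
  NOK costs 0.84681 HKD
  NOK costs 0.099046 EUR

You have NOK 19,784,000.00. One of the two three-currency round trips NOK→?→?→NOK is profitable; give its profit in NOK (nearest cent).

Profit: NOK 562,388.00

Profitable loop is NOK → EUR → HKD → NOK:
NOK 19,784,000.00 × 0.099046 = EUR 1,959,526.06
EUR 1,959,526.06 × 8.7927 = HKD 17,229,524.82
HKD 17,229,524.82 ÷ 0.84681 = NOK 20,346,388.00
Profit = NOK 20,346,388.00 − NOK 19,784,000.00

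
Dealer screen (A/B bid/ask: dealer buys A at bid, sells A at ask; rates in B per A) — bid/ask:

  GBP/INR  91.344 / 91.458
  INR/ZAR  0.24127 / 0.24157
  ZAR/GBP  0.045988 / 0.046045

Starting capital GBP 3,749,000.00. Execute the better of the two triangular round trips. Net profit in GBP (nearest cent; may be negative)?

Net profit: GBP 50,647.54

Best loop GBP → INR → ZAR → GBP:
GBP 3,749,000.00 × 91.344 (sell GBP at bid) = INR 342,448,656.00
INR 342,448,656.00 × 0.24127 (sell INR at bid) = ZAR 82,622,587.23
ZAR 82,622,587.23 × 0.045988 (sell ZAR at bid) = GBP 3,799,647.54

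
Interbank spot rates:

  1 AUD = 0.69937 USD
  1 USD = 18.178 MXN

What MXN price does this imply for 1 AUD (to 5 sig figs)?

AUD/MXN = 12.713

1 AUD × 0.69937 = 0.69937 USD
0.69937 USD × 18.178 = 12.7131 MXN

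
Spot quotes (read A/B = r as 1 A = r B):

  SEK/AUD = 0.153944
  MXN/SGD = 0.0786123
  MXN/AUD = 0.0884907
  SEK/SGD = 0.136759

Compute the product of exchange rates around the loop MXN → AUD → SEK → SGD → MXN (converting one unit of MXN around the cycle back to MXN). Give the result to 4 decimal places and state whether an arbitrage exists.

1.0000 (no arbitrage)

Around MXN → AUD → SEK → SGD → MXN: 1 × 0.0884907 ÷ 0.153944 × 0.136759 ÷ 0.0786123 = 1.000001
Product ≈ 1 (deviation 0.000%, within rounding noise).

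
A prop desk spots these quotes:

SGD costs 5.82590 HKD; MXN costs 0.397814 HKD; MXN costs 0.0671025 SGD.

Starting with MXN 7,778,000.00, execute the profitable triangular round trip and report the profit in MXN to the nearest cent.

Profit: MXN 136,915.36

Profitable loop is MXN → HKD → SGD → MXN:
MXN 7,778,000.00 × 0.397814 = HKD 3,094,197.29
HKD 3,094,197.29 ÷ 5.82590 = SGD 531,110.61
SGD 531,110.61 ÷ 0.0671025 = MXN 7,914,915.36
Profit = MXN 7,914,915.36 − MXN 7,778,000.00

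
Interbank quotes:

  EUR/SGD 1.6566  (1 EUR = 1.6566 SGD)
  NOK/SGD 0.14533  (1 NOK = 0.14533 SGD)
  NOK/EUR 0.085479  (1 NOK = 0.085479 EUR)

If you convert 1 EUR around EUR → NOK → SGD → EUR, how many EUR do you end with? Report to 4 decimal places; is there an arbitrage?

Around EUR → NOK → SGD → EUR: 1 ÷ 0.085479 × 0.14533 ÷ 1.6566 = 1.026309
Product > 1; profitable direction is EUR → NOK → SGD → EUR.

1.0263 (arbitrage exists)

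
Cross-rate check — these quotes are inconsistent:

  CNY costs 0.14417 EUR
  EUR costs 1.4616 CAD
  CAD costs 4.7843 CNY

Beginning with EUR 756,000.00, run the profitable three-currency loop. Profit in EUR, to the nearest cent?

Profit: EUR 6,155.58

Profitable loop is EUR → CAD → CNY → EUR:
EUR 756,000.00 × 1.4616 = CAD 1,104,969.60
CAD 1,104,969.60 × 4.7843 = CNY 5,286,506.06
CNY 5,286,506.06 × 0.14417 = EUR 762,155.58
Profit = EUR 762,155.58 − EUR 756,000.00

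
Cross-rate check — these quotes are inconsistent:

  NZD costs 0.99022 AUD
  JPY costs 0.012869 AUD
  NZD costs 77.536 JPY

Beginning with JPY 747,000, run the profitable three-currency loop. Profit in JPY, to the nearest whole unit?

Profitable loop is JPY → AUD → NZD → JPY:
JPY 747,000 × 0.012869 = AUD 9,613.14
AUD 9,613.14 ÷ 0.99022 = NZD 9,708.09
NZD 9,708.09 × 77.536 = JPY 752,726
Profit = JPY 752,726 − JPY 747,000

Profit: JPY 5,726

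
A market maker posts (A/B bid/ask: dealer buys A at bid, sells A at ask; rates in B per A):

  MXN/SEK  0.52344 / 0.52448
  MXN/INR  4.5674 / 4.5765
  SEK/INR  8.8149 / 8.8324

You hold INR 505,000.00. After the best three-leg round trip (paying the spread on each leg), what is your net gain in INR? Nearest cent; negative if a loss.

Net profit: INR 4,145.85

Best loop INR → MXN → SEK → INR:
INR 505,000.00 ÷ 4.5765 (buy MXN at ask) = MXN 110,346.33
MXN 110,346.33 × 0.52344 (sell MXN at bid) = SEK 57,759.69
SEK 57,759.69 × 8.8149 (sell SEK at bid) = INR 509,145.85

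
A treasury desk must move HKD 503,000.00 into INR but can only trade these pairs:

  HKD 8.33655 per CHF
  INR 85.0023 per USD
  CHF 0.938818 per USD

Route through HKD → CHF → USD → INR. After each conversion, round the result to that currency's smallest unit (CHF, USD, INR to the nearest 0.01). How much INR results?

INR 5,462,995.82

HKD 503,000.00 ÷ 8.33655 = CHF 60,336.71
CHF 60,336.71 ÷ 0.938818 = USD 64,268.80
USD 64,268.80 × 85.0023 = INR 5,462,995.82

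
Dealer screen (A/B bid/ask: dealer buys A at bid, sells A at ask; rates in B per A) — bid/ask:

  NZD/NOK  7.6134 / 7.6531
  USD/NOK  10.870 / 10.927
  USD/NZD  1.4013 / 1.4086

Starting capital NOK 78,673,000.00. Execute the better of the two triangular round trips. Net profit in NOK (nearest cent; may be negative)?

Net profit: NOK 655,671.83

Best loop NOK → NZD → USD → NOK:
NOK 78,673,000.00 ÷ 7.6531 (buy NZD at ask) = NZD 10,279,886.58
NZD 10,279,886.58 ÷ 1.4086 (buy USD at ask) = USD 7,297,945.89
USD 7,297,945.89 × 10.870 (sell USD at bid) = NOK 79,328,671.83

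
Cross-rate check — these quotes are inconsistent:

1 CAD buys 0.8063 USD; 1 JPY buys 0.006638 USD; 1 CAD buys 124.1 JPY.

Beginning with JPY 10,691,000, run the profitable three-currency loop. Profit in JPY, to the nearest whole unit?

Profitable loop is JPY → USD → CAD → JPY:
JPY 10,691,000 × 0.006638 = USD 70,966.86
USD 70,966.86 ÷ 0.8063 = CAD 88,015.45
CAD 88,015.45 × 124.1 = JPY 10,922,717
Profit = JPY 10,922,717 − JPY 10,691,000

Profit: JPY 231,717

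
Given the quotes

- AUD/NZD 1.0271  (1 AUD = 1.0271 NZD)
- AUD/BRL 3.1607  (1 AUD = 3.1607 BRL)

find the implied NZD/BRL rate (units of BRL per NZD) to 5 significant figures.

1 NZD ÷ 1.0271 = 0.973615 AUD
0.973615 AUD × 3.1607 = 3.07731 BRL

NZD/BRL = 3.0773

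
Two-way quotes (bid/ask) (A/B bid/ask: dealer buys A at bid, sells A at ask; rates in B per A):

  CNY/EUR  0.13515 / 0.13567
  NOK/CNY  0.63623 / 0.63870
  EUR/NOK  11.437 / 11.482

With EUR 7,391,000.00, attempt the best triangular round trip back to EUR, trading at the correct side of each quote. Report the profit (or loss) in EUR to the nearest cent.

Net profit: EUR 37,564.84

Best loop EUR → CNY → NOK → EUR:
EUR 7,391,000.00 ÷ 0.13567 (buy CNY at ask) = CNY 54,477,776.96
CNY 54,477,776.96 ÷ 0.63870 (buy NOK at ask) = NOK 85,294,781.52
NOK 85,294,781.52 ÷ 11.482 (buy EUR at ask) = EUR 7,428,564.84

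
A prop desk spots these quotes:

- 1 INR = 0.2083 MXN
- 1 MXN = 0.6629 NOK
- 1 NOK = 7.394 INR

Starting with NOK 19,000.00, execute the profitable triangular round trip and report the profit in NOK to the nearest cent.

Profitable loop is NOK → INR → MXN → NOK:
NOK 19,000.00 × 7.394 = INR 140,486.00
INR 140,486.00 × 0.2083 = MXN 29,263.23
MXN 29,263.23 × 0.6629 = NOK 19,398.60
Profit = NOK 19,398.60 − NOK 19,000.00

Profit: NOK 398.60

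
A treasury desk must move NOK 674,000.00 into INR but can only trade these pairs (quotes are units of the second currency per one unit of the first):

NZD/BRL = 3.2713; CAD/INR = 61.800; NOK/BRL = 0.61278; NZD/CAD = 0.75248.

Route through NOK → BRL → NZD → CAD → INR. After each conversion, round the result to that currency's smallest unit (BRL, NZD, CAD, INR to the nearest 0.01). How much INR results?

NOK 674,000.00 × 0.61278 = BRL 413,013.72
BRL 413,013.72 ÷ 3.2713 = NZD 126,253.70
NZD 126,253.70 × 0.75248 = CAD 95,003.38
CAD 95,003.38 × 61.800 = INR 5,871,208.88

INR 5,871,208.88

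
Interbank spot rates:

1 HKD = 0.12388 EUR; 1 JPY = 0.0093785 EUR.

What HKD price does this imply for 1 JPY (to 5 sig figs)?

JPY/HKD = 0.075706

1 JPY × 0.0093785 = 0.0093785 EUR
0.0093785 EUR ÷ 0.12388 = 0.0757063 HKD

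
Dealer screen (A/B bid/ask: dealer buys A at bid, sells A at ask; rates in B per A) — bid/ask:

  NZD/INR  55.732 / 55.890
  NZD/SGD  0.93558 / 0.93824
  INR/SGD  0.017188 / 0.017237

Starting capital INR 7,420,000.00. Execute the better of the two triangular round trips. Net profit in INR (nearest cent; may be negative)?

Best loop INR → SGD → NZD → INR:
INR 7,420,000.00 × 0.017188 (sell INR at bid) = SGD 127,534.96
SGD 127,534.96 ÷ 0.93824 (buy NZD at ask) = NZD 135,930.00
NZD 135,930.00 × 55.732 (sell NZD at bid) = INR 7,575,650.57

Net profit: INR 155,650.57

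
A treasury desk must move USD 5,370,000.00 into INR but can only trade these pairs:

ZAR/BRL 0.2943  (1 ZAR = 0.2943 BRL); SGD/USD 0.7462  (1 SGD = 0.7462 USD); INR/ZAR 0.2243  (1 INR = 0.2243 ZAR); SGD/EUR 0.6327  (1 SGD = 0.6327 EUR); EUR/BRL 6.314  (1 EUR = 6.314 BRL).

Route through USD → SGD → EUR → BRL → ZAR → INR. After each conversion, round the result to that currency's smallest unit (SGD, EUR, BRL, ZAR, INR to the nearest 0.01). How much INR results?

USD 5,370,000.00 ÷ 0.7462 = SGD 7,196,462.07
SGD 7,196,462.07 × 0.6327 = EUR 4,553,201.55
EUR 4,553,201.55 × 6.314 = BRL 28,748,914.59
BRL 28,748,914.59 ÷ 0.2943 = ZAR 97,685,744.44
ZAR 97,685,744.44 ÷ 0.2243 = INR 435,513,795.99

INR 435,513,795.99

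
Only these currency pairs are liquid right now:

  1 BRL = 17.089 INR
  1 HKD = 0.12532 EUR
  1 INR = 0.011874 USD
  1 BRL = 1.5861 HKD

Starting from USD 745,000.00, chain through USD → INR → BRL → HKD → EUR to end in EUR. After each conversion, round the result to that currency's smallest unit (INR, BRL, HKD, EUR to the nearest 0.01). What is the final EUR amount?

EUR 729,782.64

USD 745,000.00 ÷ 0.011874 = INR 62,742,125.65
INR 62,742,125.65 ÷ 17.089 = BRL 3,671,491.93
BRL 3,671,491.93 × 1.5861 = HKD 5,823,353.35
HKD 5,823,353.35 × 0.12532 = EUR 729,782.64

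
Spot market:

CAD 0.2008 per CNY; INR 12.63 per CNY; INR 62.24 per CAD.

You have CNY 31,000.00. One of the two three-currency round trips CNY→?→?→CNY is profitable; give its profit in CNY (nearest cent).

Profitable loop is CNY → INR → CAD → CNY:
CNY 31,000.00 × 12.63 = INR 391,530.00
INR 391,530.00 ÷ 62.24 = CAD 6,290.65
CAD 6,290.65 ÷ 0.2008 = CNY 31,327.93
Profit = CNY 31,327.93 − CNY 31,000.00

Profit: CNY 327.93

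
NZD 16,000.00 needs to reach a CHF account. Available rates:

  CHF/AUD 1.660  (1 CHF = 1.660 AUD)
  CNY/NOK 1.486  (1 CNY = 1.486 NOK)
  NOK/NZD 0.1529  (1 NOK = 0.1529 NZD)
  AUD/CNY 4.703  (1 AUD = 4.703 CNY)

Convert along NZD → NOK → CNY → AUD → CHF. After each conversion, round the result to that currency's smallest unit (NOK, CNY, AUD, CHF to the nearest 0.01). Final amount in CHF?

NZD 16,000.00 ÷ 0.1529 = NOK 104,643.56
NOK 104,643.56 ÷ 1.486 = CNY 70,419.62
CNY 70,419.62 ÷ 4.703 = AUD 14,973.34
AUD 14,973.34 ÷ 1.660 = CHF 9,020.08

CHF 9,020.08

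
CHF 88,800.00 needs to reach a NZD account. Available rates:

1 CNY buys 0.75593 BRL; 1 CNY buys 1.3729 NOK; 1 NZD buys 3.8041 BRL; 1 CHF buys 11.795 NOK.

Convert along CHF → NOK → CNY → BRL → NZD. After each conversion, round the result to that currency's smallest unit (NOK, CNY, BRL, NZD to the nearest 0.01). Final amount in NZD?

CHF 88,800.00 × 11.795 = NOK 1,047,396.00
NOK 1,047,396.00 ÷ 1.3729 = CNY 762,907.71
CNY 762,907.71 × 0.75593 = BRL 576,704.83
BRL 576,704.83 ÷ 3.8041 = NZD 151,600.86

NZD 151,600.86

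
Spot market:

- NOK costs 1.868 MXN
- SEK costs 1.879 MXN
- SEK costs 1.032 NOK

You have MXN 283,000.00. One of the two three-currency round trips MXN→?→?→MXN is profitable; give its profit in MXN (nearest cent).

Profit: MXN 7,346.25

Profitable loop is MXN → SEK → NOK → MXN:
MXN 283,000.00 ÷ 1.879 = SEK 150,612.03
SEK 150,612.03 × 1.032 = NOK 155,431.61
NOK 155,431.61 × 1.868 = MXN 290,346.25
Profit = MXN 290,346.25 − MXN 283,000.00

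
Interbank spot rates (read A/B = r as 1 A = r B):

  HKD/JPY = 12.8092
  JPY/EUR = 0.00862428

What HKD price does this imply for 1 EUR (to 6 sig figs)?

EUR/HKD = 9.05222

1 EUR ÷ 0.00862428 = 115.952 JPY
115.952 JPY ÷ 12.8092 = 9.05222 HKD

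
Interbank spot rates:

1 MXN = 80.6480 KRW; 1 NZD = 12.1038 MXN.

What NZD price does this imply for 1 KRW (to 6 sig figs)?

1 KRW ÷ 80.6480 = 0.0123996 MXN
0.0123996 MXN ÷ 12.1038 = 0.00102444 NZD

KRW/NZD = 0.00102444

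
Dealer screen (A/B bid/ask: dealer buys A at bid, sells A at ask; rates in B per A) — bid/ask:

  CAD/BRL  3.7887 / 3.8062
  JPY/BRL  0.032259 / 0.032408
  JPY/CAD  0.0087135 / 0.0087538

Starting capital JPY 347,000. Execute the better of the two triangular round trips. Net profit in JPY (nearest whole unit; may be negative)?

Best loop JPY → CAD → BRL → JPY:
JPY 347,000 × 0.0087135 (sell JPY at bid) = CAD 3,023.58
CAD 3,023.58 × 3.7887 (sell CAD at bid) = BRL 11,455.45
BRL 11,455.45 ÷ 0.032408 (buy JPY at ask) = JPY 353,476

Net profit: JPY 6,476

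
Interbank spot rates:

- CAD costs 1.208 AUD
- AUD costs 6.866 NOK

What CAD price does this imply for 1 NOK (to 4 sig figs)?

1 NOK ÷ 6.866 = 0.145645 AUD
0.145645 AUD ÷ 1.208 = 0.120567 CAD

NOK/CAD = 0.1206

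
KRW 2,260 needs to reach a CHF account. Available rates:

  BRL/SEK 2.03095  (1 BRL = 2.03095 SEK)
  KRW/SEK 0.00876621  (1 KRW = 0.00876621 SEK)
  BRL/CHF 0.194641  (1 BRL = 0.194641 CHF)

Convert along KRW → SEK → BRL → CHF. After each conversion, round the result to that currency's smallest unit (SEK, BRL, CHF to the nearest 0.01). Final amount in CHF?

KRW 2,260 × 0.00876621 = SEK 19.81
SEK 19.81 ÷ 2.03095 = BRL 9.75
BRL 9.75 × 0.194641 = CHF 1.90

CHF 1.90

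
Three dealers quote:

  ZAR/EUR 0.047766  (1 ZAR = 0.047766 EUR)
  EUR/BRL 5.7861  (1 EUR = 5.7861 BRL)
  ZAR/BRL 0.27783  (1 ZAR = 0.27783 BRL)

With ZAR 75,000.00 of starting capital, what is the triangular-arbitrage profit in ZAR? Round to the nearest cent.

Profit: ZAR 393.79

Profitable loop is ZAR → BRL → EUR → ZAR:
ZAR 75,000.00 × 0.27783 = BRL 20,837.25
BRL 20,837.25 ÷ 5.7861 = EUR 3,601.26
EUR 3,601.26 ÷ 0.047766 = ZAR 75,393.79
Profit = ZAR 75,393.79 − ZAR 75,000.00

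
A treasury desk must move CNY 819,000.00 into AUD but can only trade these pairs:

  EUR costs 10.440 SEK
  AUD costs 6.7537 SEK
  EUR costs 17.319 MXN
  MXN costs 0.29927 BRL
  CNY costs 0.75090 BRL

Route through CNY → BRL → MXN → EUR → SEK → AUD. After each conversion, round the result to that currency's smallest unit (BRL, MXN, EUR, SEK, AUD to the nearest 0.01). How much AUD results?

CNY 819,000.00 × 0.75090 = BRL 614,987.10
BRL 614,987.10 ÷ 0.29927 = MXN 2,054,957.40
MXN 2,054,957.40 ÷ 17.319 = EUR 118,653.35
EUR 118,653.35 × 10.440 = SEK 1,238,740.97
SEK 1,238,740.97 ÷ 6.7537 = AUD 183,416.64

AUD 183,416.64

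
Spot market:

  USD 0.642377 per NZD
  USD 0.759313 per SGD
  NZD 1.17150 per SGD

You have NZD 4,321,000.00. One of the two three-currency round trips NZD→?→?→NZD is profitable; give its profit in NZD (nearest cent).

Profit: NZD 38,862.83

Profitable loop is NZD → SGD → USD → NZD:
NZD 4,321,000.00 ÷ 1.17150 = SGD 3,688,433.63
SGD 3,688,433.63 × 0.759313 = USD 2,800,675.61
USD 2,800,675.61 ÷ 0.642377 = NZD 4,359,862.83
Profit = NZD 4,359,862.83 − NZD 4,321,000.00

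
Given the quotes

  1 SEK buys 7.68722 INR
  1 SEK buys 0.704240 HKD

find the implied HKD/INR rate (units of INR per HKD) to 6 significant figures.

1 HKD ÷ 0.704240 = 1.41997 SEK
1.41997 SEK × 7.68722 = 10.9156 INR

HKD/INR = 10.9156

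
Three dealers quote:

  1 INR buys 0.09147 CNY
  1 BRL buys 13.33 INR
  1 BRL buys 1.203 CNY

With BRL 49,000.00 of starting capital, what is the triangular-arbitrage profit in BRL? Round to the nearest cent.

Profitable loop is BRL → INR → CNY → BRL:
BRL 49,000.00 × 13.33 = INR 653,170.00
INR 653,170.00 × 0.09147 = CNY 59,745.46
CNY 59,745.46 ÷ 1.203 = BRL 49,663.72
Profit = BRL 49,663.72 − BRL 49,000.00

Profit: BRL 663.72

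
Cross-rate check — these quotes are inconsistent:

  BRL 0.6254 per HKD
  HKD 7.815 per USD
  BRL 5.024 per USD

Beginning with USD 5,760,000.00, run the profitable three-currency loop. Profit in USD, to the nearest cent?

Profitable loop is USD → BRL → HKD → USD:
USD 5,760,000.00 × 5.024 = BRL 28,938,240.00
BRL 28,938,240.00 ÷ 0.6254 = HKD 46,271,570.20
HKD 46,271,570.20 ÷ 7.815 = USD 5,920,866.31
Profit = USD 5,920,866.31 − USD 5,760,000.00

Profit: USD 160,866.31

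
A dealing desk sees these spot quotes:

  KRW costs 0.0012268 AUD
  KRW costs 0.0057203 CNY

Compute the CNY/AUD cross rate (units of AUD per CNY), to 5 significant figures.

1 CNY ÷ 0.0057203 = 174.816 KRW
174.816 KRW × 0.0012268 = 0.214464 AUD

CNY/AUD = 0.21446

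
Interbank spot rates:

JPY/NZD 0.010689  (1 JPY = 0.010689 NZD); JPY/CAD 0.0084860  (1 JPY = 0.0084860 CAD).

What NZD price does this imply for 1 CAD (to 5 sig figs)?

1 CAD ÷ 0.0084860 = 117.841 JPY
117.841 JPY × 0.010689 = 1.2596 NZD

CAD/NZD = 1.2596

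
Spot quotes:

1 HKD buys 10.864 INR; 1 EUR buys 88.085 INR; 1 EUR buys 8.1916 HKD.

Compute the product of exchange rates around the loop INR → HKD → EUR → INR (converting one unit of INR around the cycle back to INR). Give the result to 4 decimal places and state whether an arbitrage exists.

0.9898 (arbitrage exists)

Around INR → HKD → EUR → INR: 1 ÷ 10.864 ÷ 8.1916 × 88.085 = 0.989791
Product < 1; profitable direction is INR → EUR → HKD → INR.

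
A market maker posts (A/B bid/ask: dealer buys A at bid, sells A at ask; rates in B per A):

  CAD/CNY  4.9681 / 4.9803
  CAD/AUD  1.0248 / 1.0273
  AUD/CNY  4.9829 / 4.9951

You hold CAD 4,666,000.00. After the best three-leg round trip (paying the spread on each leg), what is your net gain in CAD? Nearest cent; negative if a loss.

Net profit: CAD 118,213.13

Best loop CAD → AUD → CNY → CAD:
CAD 4,666,000.00 × 1.0248 (sell CAD at bid) = AUD 4,781,716.80
AUD 4,781,716.80 × 4.9829 (sell AUD at bid) = CNY 23,826,816.64
CNY 23,826,816.64 ÷ 4.9803 (buy CAD at ask) = CAD 4,784,213.13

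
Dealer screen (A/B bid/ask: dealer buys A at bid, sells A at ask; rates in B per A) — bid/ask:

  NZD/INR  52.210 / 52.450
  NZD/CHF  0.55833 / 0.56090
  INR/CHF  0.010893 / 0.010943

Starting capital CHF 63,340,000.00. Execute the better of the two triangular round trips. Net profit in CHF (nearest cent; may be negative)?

Net profit: CHF 883,477.25

Best loop CHF → NZD → INR → CHF:
CHF 63,340,000.00 ÷ 0.56090 (buy NZD at ask) = NZD 112,925,655.20
NZD 112,925,655.20 × 52.210 (sell NZD at bid) = INR 5,895,848,457.84
INR 5,895,848,457.84 × 0.010893 (sell INR at bid) = CHF 64,223,477.25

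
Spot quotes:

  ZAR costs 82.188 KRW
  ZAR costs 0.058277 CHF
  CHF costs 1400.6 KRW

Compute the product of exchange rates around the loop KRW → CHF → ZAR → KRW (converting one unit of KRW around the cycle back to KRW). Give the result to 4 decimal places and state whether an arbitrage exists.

1.0069 (arbitrage exists)

Around KRW → CHF → ZAR → KRW: 1 ÷ 1400.6 ÷ 0.058277 × 82.188 = 1.006925
Product > 1; profitable direction is KRW → CHF → ZAR → KRW.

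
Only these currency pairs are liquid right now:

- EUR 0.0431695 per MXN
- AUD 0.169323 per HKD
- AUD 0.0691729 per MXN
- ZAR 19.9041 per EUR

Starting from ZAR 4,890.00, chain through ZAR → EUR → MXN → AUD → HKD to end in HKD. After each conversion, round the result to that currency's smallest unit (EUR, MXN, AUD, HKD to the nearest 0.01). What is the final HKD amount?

HKD 2,324.96

ZAR 4,890.00 ÷ 19.9041 = EUR 245.68
EUR 245.68 ÷ 0.0431695 = MXN 5,691.06
MXN 5,691.06 × 0.0691729 = AUD 393.67
AUD 393.67 ÷ 0.169323 = HKD 2,324.96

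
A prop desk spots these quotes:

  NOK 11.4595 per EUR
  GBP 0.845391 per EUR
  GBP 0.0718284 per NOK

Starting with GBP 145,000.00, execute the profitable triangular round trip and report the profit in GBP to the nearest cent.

Profitable loop is GBP → NOK → EUR → GBP:
GBP 145,000.00 ÷ 0.0718284 = NOK 2,018,700.12
NOK 2,018,700.12 ÷ 11.4595 = EUR 176,159.53
EUR 176,159.53 × 0.845391 = GBP 148,923.68
Profit = GBP 148,923.68 − GBP 145,000.00

Profit: GBP 3,923.68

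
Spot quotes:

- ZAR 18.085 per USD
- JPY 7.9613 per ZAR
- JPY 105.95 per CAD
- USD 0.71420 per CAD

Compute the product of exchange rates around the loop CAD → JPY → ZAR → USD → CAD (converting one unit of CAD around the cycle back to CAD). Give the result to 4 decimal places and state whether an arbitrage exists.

Around CAD → JPY → ZAR → USD → CAD: 1 × 105.95 ÷ 7.9613 ÷ 18.085 ÷ 0.71420 = 1.030335
Product > 1; profitable direction is CAD → JPY → ZAR → USD → CAD.

1.0303 (arbitrage exists)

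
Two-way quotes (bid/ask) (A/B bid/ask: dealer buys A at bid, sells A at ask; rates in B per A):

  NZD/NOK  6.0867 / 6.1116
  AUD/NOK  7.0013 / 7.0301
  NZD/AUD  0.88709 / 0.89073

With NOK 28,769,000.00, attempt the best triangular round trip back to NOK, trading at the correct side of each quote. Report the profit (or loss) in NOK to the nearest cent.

Net profit: NOK 466,882.97

Best loop NOK → NZD → AUD → NOK:
NOK 28,769,000.00 ÷ 6.1116 (buy NZD at ask) = NZD 4,707,277.96
NZD 4,707,277.96 × 0.88709 (sell NZD at bid) = AUD 4,175,779.21
AUD 4,175,779.21 × 7.0013 (sell AUD at bid) = NOK 29,235,882.97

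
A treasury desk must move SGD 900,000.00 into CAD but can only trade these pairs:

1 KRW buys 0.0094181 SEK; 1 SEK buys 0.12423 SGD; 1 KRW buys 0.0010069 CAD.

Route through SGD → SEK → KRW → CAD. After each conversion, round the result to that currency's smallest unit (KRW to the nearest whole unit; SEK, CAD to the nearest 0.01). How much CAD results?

CAD 774,531.47

SGD 900,000.00 ÷ 0.12423 = SEK 7,244,626.90
SEK 7,244,626.90 ÷ 0.0094181 = KRW 769,223,824
KRW 769,223,824 × 0.0010069 = CAD 774,531.47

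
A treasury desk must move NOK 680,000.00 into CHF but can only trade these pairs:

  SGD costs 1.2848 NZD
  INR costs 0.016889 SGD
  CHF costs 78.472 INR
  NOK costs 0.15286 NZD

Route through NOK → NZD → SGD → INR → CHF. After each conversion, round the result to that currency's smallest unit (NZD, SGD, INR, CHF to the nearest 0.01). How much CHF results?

NOK 680,000.00 × 0.15286 = NZD 103,944.80
NZD 103,944.80 ÷ 1.2848 = SGD 80,903.49
SGD 80,903.49 ÷ 0.016889 = INR 4,790,306.71
INR 4,790,306.71 ÷ 78.472 = CHF 61,044.79

CHF 61,044.79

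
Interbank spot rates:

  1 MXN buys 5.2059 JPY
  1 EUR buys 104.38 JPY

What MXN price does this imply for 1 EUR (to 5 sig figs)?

EUR/MXN = 20.050

1 EUR × 104.38 = 104.38 JPY
104.38 JPY ÷ 5.2059 = 20.0503 MXN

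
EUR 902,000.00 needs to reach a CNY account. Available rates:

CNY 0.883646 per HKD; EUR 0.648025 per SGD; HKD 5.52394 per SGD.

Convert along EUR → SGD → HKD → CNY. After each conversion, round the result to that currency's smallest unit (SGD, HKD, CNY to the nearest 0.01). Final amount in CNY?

CNY 6,794,258.18

EUR 902,000.00 ÷ 0.648025 = SGD 1,391,921.61
SGD 1,391,921.61 × 5.52394 = HKD 7,688,891.46
HKD 7,688,891.46 × 0.883646 = CNY 6,794,258.18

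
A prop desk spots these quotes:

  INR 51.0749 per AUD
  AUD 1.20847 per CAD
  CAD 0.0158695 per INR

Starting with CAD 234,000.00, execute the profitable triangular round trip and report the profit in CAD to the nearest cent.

Profit: CAD 4,896.19

Profitable loop is CAD → INR → AUD → CAD:
CAD 234,000.00 ÷ 0.0158695 = INR 14,745,266.08
INR 14,745,266.08 ÷ 51.0749 = AUD 288,698.87
AUD 288,698.87 ÷ 1.20847 = CAD 238,896.19
Profit = CAD 238,896.19 − CAD 234,000.00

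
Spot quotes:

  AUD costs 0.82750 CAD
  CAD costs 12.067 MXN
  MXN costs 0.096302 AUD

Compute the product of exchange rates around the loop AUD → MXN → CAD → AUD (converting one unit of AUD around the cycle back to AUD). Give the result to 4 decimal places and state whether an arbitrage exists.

Around AUD → MXN → CAD → AUD: 1 ÷ 0.096302 ÷ 12.067 ÷ 0.82750 = 1.039914
Product > 1; profitable direction is AUD → MXN → CAD → AUD.

1.0399 (arbitrage exists)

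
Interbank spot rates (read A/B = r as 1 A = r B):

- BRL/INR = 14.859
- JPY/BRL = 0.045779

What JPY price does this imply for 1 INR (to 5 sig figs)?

INR/JPY = 1.4701

1 INR ÷ 14.859 = 0.0672993 BRL
0.0672993 BRL ÷ 0.045779 = 1.47009 JPY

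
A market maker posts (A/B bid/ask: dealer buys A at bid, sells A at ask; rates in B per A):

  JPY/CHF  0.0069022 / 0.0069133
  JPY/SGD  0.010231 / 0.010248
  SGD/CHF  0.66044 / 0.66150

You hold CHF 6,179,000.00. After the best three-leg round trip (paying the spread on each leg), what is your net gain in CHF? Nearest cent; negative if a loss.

Net profit: CHF 112,247.48

Best loop CHF → SGD → JPY → CHF:
CHF 6,179,000.00 ÷ 0.66150 (buy SGD at ask) = SGD 9,340,891.91
SGD 9,340,891.91 ÷ 0.010248 (buy JPY at ask) = JPY 911,484,379
JPY 911,484,379 × 0.0069022 (sell JPY at bid) = CHF 6,291,247.48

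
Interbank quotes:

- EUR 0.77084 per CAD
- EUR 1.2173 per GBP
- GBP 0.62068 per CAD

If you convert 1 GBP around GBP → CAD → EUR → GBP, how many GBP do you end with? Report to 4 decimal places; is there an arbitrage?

Around GBP → CAD → EUR → GBP: 1 ÷ 0.62068 × 0.77084 ÷ 1.2173 = 1.020232
Product > 1; profitable direction is GBP → CAD → EUR → GBP.

1.0202 (arbitrage exists)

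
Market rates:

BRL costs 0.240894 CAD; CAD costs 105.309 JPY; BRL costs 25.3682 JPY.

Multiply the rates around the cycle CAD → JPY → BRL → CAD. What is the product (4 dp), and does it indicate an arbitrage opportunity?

Around CAD → JPY → BRL → CAD: 1 × 105.309 ÷ 25.3682 × 0.240894 = 1.000004
Product ≈ 1 (deviation 0.000%, within rounding noise).

1.0000 (no arbitrage)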